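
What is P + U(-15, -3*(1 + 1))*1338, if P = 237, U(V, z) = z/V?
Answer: 3861/5 ≈ 772.20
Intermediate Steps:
P + U(-15, -3*(1 + 1))*1338 = 237 + (-3*(1 + 1)/(-15))*1338 = 237 + (-3*2*(-1/15))*1338 = 237 - 6*(-1/15)*1338 = 237 + (⅖)*1338 = 237 + 2676/5 = 3861/5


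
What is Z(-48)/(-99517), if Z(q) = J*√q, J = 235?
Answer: -940*I*√3/99517 ≈ -0.01636*I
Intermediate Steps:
Z(q) = 235*√q
Z(-48)/(-99517) = (235*√(-48))/(-99517) = (235*(4*I*√3))*(-1/99517) = (940*I*√3)*(-1/99517) = -940*I*√3/99517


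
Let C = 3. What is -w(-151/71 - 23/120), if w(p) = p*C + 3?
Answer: 11233/2840 ≈ 3.9553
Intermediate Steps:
w(p) = 3 + 3*p (w(p) = p*3 + 3 = 3*p + 3 = 3 + 3*p)
-w(-151/71 - 23/120) = -(3 + 3*(-151/71 - 23/120)) = -(3 + 3*(-19753/8520)) = -(3 - 19753/2840) = -1*(-11233/2840) = 11233/2840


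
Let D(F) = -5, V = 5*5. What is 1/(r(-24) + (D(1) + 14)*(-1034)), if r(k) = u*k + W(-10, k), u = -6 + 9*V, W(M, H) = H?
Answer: -1/14586 ≈ -6.8559e-5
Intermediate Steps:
V = 25
u = 219 (u = -6 + 9*25 = -6 + 225 = 219)
r(k) = 220*k (r(k) = 219*k + k = 220*k)
1/(r(-24) + (D(1) + 14)*(-1034)) = 1/(220*(-24) + (-5 + 14)*(-1034)) = 1/(-5280 + 9*(-1034)) = 1/(-5280 - 9306) = 1/(-14586) = -1/14586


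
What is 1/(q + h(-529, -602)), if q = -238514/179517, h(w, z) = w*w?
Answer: 179517/50235978283 ≈ 3.5735e-6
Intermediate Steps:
h(w, z) = w²
q = -238514/179517 (q = -238514*1/179517 = -238514/179517 ≈ -1.3286)
1/(q + h(-529, -602)) = 1/(-238514/179517 + (-529)²) = 1/(-238514/179517 + 279841) = 1/(50235978283/179517) = 179517/50235978283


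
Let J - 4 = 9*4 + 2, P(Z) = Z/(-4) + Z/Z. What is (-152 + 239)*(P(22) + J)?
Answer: 6525/2 ≈ 3262.5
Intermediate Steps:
P(Z) = 1 - Z/4 (P(Z) = Z*(-¼) + 1 = -Z/4 + 1 = 1 - Z/4)
J = 42 (J = 4 + (9*4 + 2) = 4 + (36 + 2) = 4 + 38 = 42)
(-152 + 239)*(P(22) + J) = (-152 + 239)*((1 - ¼*22) + 42) = 87*((1 - 11/2) + 42) = 87*(-9/2 + 42) = 87*(75/2) = 6525/2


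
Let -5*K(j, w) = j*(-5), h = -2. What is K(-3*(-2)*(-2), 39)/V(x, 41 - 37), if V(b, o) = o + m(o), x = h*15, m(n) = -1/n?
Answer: -16/5 ≈ -3.2000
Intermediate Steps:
x = -30 (x = -2*15 = -30)
V(b, o) = o - 1/o
K(j, w) = j (K(j, w) = -j*(-5)/5 = -(-1)*j = j)
K(-3*(-2)*(-2), 39)/V(x, 41 - 37) = (-3*(-2)*(-2))/((41 - 37) - 1/(41 - 37)) = (6*(-2))/(4 - 1/4) = -12/(4 - 1*¼) = -12/(4 - ¼) = -12/15/4 = -12*4/15 = -16/5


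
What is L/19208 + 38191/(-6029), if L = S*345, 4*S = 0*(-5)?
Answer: -38191/6029 ≈ -6.3345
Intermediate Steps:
S = 0 (S = (0*(-5))/4 = (1/4)*0 = 0)
L = 0 (L = 0*345 = 0)
L/19208 + 38191/(-6029) = 0/19208 + 38191/(-6029) = 0*(1/19208) + 38191*(-1/6029) = 0 - 38191/6029 = -38191/6029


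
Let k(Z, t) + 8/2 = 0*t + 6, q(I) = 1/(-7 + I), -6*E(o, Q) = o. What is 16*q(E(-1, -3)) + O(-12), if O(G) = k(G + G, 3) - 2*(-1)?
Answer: 68/41 ≈ 1.6585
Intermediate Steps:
E(o, Q) = -o/6
k(Z, t) = 2 (k(Z, t) = -4 + (0*t + 6) = -4 + (0 + 6) = -4 + 6 = 2)
O(G) = 4 (O(G) = 2 - 2*(-1) = 2 + 2 = 4)
16*q(E(-1, -3)) + O(-12) = 16/(-7 - ⅙*(-1)) + 4 = 16/(-7 + ⅙) + 4 = 16/(-41/6) + 4 = 16*(-6/41) + 4 = -96/41 + 4 = 68/41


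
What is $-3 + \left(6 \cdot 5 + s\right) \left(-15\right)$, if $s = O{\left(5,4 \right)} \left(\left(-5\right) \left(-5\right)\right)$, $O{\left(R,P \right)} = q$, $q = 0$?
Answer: $-453$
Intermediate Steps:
$O{\left(R,P \right)} = 0$
$s = 0$ ($s = 0 \left(\left(-5\right) \left(-5\right)\right) = 0 \cdot 25 = 0$)
$-3 + \left(6 \cdot 5 + s\right) \left(-15\right) = -3 + \left(6 \cdot 5 + 0\right) \left(-15\right) = -3 + \left(30 + 0\right) \left(-15\right) = -3 + 30 \left(-15\right) = -3 - 450 = -453$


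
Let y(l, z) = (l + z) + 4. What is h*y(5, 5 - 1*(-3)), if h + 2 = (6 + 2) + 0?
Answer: 102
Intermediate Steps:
y(l, z) = 4 + l + z
h = 6 (h = -2 + ((6 + 2) + 0) = -2 + (8 + 0) = -2 + 8 = 6)
h*y(5, 5 - 1*(-3)) = 6*(4 + 5 + (5 - 1*(-3))) = 6*(4 + 5 + (5 + 3)) = 6*(4 + 5 + 8) = 6*17 = 102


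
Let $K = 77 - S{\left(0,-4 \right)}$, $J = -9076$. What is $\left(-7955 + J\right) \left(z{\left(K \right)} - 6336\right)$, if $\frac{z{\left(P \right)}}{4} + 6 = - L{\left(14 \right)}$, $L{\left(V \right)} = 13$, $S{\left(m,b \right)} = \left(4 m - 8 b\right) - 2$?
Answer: $109202772$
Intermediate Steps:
$S{\left(m,b \right)} = -2 - 8 b + 4 m$ ($S{\left(m,b \right)} = \left(- 8 b + 4 m\right) - 2 = -2 - 8 b + 4 m$)
$K = 47$ ($K = 77 - \left(-2 - -32 + 4 \cdot 0\right) = 77 - \left(-2 + 32 + 0\right) = 77 - 30 = 47$)
$z{\left(P \right)} = -76$ ($z{\left(P \right)} = -24 + 4 \left(\left(-1\right) 13\right) = -24 + 4 \left(-13\right) = -24 - 52 = -76$)
$\left(-7955 + J\right) \left(z{\left(K \right)} - 6336\right) = \left(-7955 - 9076\right) \left(-76 - 6336\right) = \left(-17031\right) \left(-6412\right) = 109202772$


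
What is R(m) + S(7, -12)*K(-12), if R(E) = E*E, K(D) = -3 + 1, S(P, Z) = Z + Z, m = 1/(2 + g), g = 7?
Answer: 3889/81 ≈ 48.012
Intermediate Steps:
m = ⅑ (m = 1/(2 + 7) = 1/9 = ⅑ ≈ 0.11111)
S(P, Z) = 2*Z
K(D) = -2
R(E) = E²
R(m) + S(7, -12)*K(-12) = (⅑)² + (2*(-12))*(-2) = 1/81 - 24*(-2) = 1/81 + 48 = 3889/81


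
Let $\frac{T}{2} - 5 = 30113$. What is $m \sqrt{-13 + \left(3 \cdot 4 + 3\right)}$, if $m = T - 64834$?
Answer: $- 4598 \sqrt{2} \approx -6502.6$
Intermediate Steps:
$T = 60236$ ($T = 10 + 2 \cdot 30113 = 10 + 60226 = 60236$)
$m = -4598$ ($m = 60236 - 64834 = -4598$)
$m \sqrt{-13 + \left(3 \cdot 4 + 3\right)} = - 4598 \sqrt{-13 + \left(3 \cdot 4 + 3\right)} = - 4598 \sqrt{-13 + \left(12 + 3\right)} = - 4598 \sqrt{-13 + 15} = - 4598 \sqrt{2}$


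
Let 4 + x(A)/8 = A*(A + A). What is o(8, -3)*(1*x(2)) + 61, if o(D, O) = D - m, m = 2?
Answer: 253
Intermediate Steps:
o(D, O) = -2 + D (o(D, O) = D - 1*2 = D - 2 = -2 + D)
x(A) = -32 + 16*A² (x(A) = -32 + 8*(A*(A + A)) = -32 + 8*(A*(2*A)) = -32 + 8*(2*A²) = -32 + 16*A²)
o(8, -3)*(1*x(2)) + 61 = (-2 + 8)*(1*(-32 + 16*2²)) + 61 = 6*(1*(-32 + 16*4)) + 61 = 6*(1*(-32 + 64)) + 61 = 6*(1*32) + 61 = 6*32 + 61 = 192 + 61 = 253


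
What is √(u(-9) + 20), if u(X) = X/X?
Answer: √21 ≈ 4.5826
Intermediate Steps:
u(X) = 1
√(u(-9) + 20) = √(1 + 20) = √21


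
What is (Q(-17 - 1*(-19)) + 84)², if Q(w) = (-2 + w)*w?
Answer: 7056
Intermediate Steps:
Q(w) = w*(-2 + w)
(Q(-17 - 1*(-19)) + 84)² = ((-17 - 1*(-19))*(-2 + (-17 - 1*(-19))) + 84)² = ((-17 + 19)*(-2 + (-17 + 19)) + 84)² = (2*(-2 + 2) + 84)² = (2*0 + 84)² = (0 + 84)² = 84² = 7056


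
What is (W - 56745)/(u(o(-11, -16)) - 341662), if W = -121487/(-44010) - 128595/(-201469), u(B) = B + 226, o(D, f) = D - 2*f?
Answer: 503107958073697/3027207545326350 ≈ 0.16620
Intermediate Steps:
u(B) = 226 + B
W = 30135330353/8866650690 (W = -121487*(-1/44010) - 128595*(-1/201469) = 121487/44010 + 128595/201469 = 30135330353/8866650690 ≈ 3.3987)
(W - 56745)/(u(o(-11, -16)) - 341662) = (30135330353/8866650690 - 56745)/((226 + (-11 - 2*(-16))) - 341662) = -503107958073697/(8866650690*((226 + (-11 + 32)) - 341662)) = -503107958073697/(8866650690*((226 + 21) - 341662)) = -503107958073697/(8866650690*(247 - 341662)) = -503107958073697/8866650690/(-341415) = -503107958073697/8866650690*(-1/341415) = 503107958073697/3027207545326350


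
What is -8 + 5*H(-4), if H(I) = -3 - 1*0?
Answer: -23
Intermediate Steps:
H(I) = -3 (H(I) = -3 + 0 = -3)
-8 + 5*H(-4) = -8 + 5*(-3) = -8 - 15 = -23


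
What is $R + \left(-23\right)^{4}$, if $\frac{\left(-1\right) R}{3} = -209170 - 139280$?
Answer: $1325191$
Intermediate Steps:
$R = 1045350$ ($R = - 3 \left(-209170 - 139280\right) = \left(-3\right) \left(-348450\right) = 1045350$)
$R + \left(-23\right)^{4} = 1045350 + \left(-23\right)^{4} = 1045350 + 279841 = 1325191$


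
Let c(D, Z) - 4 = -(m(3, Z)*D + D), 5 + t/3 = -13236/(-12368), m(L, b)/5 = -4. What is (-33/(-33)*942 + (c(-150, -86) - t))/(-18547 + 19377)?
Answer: -1170143/513272 ≈ -2.2798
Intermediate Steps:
m(L, b) = -20 (m(L, b) = 5*(-4) = -20)
t = -36453/3092 (t = -15 + 3*(-13236/(-12368)) = -15 + 3*(-13236*(-1/12368)) = -15 + 3*(3309/3092) = -15 + 9927/3092 = -36453/3092 ≈ -11.789)
c(D, Z) = 4 + 19*D (c(D, Z) = 4 - (-20*D + D) = 4 - (-19)*D = 4 + 19*D)
(-33/(-33)*942 + (c(-150, -86) - t))/(-18547 + 19377) = (-33/(-33)*942 + ((4 + 19*(-150)) - 1*(-36453/3092)))/(-18547 + 19377) = (-33*(-1/33)*942 + ((4 - 2850) + 36453/3092))/830 = (1*942 + (-2846 + 36453/3092))*(1/830) = (942 - 8763379/3092)*(1/830) = -5850715/3092*1/830 = -1170143/513272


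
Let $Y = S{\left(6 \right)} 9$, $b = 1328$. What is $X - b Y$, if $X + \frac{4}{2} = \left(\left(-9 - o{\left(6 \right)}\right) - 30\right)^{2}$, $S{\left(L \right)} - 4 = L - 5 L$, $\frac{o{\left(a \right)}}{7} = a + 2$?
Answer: $248063$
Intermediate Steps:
$o{\left(a \right)} = 14 + 7 a$ ($o{\left(a \right)} = 7 \left(a + 2\right) = 7 \left(2 + a\right) = 14 + 7 a$)
$S{\left(L \right)} = 4 - 4 L$ ($S{\left(L \right)} = 4 + \left(L - 5 L\right) = 4 - 4 L$)
$Y = -180$ ($Y = \left(4 - 24\right) 9 = \left(-20\right) 9 = -180$)
$X = 9023$ ($X = -2 + \left(\left(-9 - \left(14 + 7 \cdot 6\right)\right) - 30\right)^{2} = -2 + \left(\left(-9 - \left(14 + 42\right)\right) - 30\right)^{2} = -2 + \left(\left(-9 - 56\right) - 30\right)^{2} = -2 + \left(-65 - 30\right)^{2} = -2 + \left(-95\right)^{2} = -2 + 9025 = 9023$)
$X - b Y = 9023 - 1328 \left(-180\right) = 9023 - -239040 = 9023 + 239040 = 248063$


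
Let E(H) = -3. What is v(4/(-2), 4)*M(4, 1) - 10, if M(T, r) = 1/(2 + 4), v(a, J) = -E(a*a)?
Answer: -19/2 ≈ -9.5000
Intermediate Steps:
v(a, J) = 3 (v(a, J) = -1*(-3) = 3)
M(T, r) = ⅙ (M(T, r) = 1/6 = ⅙)
v(4/(-2), 4)*M(4, 1) - 10 = 3*(⅙) - 10 = ½ - 10 = -19/2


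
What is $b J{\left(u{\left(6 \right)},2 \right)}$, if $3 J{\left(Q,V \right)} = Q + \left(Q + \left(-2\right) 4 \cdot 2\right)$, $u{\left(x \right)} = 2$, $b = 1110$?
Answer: $-4440$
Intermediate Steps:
$J{\left(Q,V \right)} = - \frac{16}{3} + \frac{2 Q}{3}$ ($J{\left(Q,V \right)} = \frac{Q + \left(Q + \left(-2\right) 4 \cdot 2\right)}{3} = \frac{Q + \left(Q - 16\right)}{3} = \frac{Q + \left(-16 + Q\right)}{3} = \frac{-16 + 2 Q}{3} = - \frac{16}{3} + \frac{2 Q}{3}$)
$b J{\left(u{\left(6 \right)},2 \right)} = 1110 \left(- \frac{16}{3} + \frac{2}{3} \cdot 2\right) = 1110 \left(- \frac{16}{3} + \frac{4}{3}\right) = 1110 \left(-4\right) = -4440$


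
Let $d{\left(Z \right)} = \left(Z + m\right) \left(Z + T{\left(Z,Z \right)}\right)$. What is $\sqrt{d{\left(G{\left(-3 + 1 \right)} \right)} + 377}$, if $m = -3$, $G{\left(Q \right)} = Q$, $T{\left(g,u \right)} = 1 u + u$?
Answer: $\sqrt{407} \approx 20.174$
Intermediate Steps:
$T{\left(g,u \right)} = 2 u$ ($T{\left(g,u \right)} = u + u = 2 u$)
$d{\left(Z \right)} = 3 Z \left(-3 + Z\right)$ ($d{\left(Z \right)} = \left(Z - 3\right) \left(Z + 2 Z\right) = \left(-3 + Z\right) 3 Z = 3 Z \left(-3 + Z\right)$)
$\sqrt{d{\left(G{\left(-3 + 1 \right)} \right)} + 377} = \sqrt{3 \left(-3 + 1\right) \left(-3 + \left(-3 + 1\right)\right) + 377} = \sqrt{3 \left(-2\right) \left(-3 - 2\right) + 377} = \sqrt{3 \left(-2\right) \left(-5\right) + 377} = \sqrt{30 + 377} = \sqrt{407}$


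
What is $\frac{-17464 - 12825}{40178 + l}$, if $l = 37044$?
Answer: $- \frac{30289}{77222} \approx -0.39223$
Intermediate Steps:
$\frac{-17464 - 12825}{40178 + l} = \frac{-17464 - 12825}{40178 + 37044} = - \frac{30289}{77222}$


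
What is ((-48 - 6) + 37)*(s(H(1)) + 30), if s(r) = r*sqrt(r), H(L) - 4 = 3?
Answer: -510 - 119*sqrt(7) ≈ -824.84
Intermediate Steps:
H(L) = 7 (H(L) = 4 + 3 = 7)
s(r) = r**(3/2)
((-48 - 6) + 37)*(s(H(1)) + 30) = ((-48 - 6) + 37)*(7**(3/2) + 30) = (-54 + 37)*(7*sqrt(7) + 30) = -17*(30 + 7*sqrt(7)) = -510 - 119*sqrt(7)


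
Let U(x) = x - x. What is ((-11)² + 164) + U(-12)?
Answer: 285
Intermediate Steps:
U(x) = 0
((-11)² + 164) + U(-12) = ((-11)² + 164) + 0 = (121 + 164) + 0 = 285 + 0 = 285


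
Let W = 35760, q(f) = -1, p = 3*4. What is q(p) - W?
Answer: -35761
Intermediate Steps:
p = 12
q(p) - W = -1 - 1*35760 = -1 - 35760 = -35761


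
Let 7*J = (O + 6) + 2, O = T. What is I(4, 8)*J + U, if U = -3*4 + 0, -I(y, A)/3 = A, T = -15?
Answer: 12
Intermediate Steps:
I(y, A) = -3*A
O = -15
U = -12 (U = -12 + 0 = -12)
J = -1 (J = ((-15 + 6) + 2)/7 = (-9 + 2)/7 = (⅐)*(-7) = -1)
I(4, 8)*J + U = -3*8*(-1) - 12 = -24*(-1) - 12 = 24 - 12 = 12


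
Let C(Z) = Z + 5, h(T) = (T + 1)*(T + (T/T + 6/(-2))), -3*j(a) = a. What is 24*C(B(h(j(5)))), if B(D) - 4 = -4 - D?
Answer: 184/3 ≈ 61.333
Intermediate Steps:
j(a) = -a/3
h(T) = (1 + T)*(-2 + T) (h(T) = (1 + T)*(T + (1 + 6*(-½))) = (1 + T)*(T + (1 - 3)) = (1 + T)*(T - 2) = (1 + T)*(-2 + T))
B(D) = -D (B(D) = 4 + (-4 - D) = -D)
C(Z) = 5 + Z
24*C(B(h(j(5)))) = 24*(5 - (-2 + (-⅓*5)² - (-1)*5/3)) = 24*(5 - (-2 + (-5/3)² - 1*(-5/3))) = 24*(5 - (-2 + 25/9 + 5/3)) = 24*(5 - 1*22/9) = 24*(5 - 22/9) = 24*(23/9) = 184/3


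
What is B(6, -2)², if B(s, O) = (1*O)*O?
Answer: 16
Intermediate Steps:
B(s, O) = O² (B(s, O) = O*O = O²)
B(6, -2)² = ((-2)²)² = 4² = 16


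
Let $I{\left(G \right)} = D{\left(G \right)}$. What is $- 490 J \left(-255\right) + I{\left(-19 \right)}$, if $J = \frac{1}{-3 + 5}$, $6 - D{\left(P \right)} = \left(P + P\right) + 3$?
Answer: $62516$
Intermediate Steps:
$D{\left(P \right)} = 3 - 2 P$ ($D{\left(P \right)} = 6 - \left(\left(P + P\right) + 3\right) = 6 - \left(2 P + 3\right) = 6 - \left(3 + 2 P\right) = 3 - 2 P$)
$J = \frac{1}{2} \approx 0.5$
$I{\left(G \right)} = 3 - 2 G$
$- 490 J \left(-255\right) + I{\left(-19 \right)} = - 490 \cdot \frac{1}{2} \left(-255\right) + \left(3 - -38\right) = \left(-490\right) \left(- \frac{255}{2}\right) + \left(3 + 38\right) = 62475 + 41 = 62516$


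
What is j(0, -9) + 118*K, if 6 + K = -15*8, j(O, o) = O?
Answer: -14868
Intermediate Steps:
K = -126 (K = -6 - 15*8 = -6 - 120 = -126)
j(0, -9) + 118*K = 0 + 118*(-126) = 0 - 14868 = -14868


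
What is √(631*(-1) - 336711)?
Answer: I*√337342 ≈ 580.81*I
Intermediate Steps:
√(631*(-1) - 336711) = √(-631 - 336711) = √(-337342) = I*√337342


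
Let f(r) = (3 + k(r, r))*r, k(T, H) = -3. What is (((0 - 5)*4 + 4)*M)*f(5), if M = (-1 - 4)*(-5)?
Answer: 0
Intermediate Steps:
M = 25 (M = -5*(-5) = 25)
f(r) = 0 (f(r) = (3 - 3)*r = 0*r = 0)
(((0 - 5)*4 + 4)*M)*f(5) = (((0 - 5)*4 + 4)*25)*0 = ((-5*4 + 4)*25)*0 = ((-20 + 4)*25)*0 = -16*25*0 = -400*0 = 0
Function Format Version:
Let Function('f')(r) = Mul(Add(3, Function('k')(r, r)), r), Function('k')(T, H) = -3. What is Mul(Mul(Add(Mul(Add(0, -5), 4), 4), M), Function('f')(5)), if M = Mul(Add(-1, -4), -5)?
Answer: 0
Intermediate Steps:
M = 25 (M = Mul(-5, -5) = 25)
Function('f')(r) = 0 (Function('f')(r) = Mul(Add(3, -3), r) = Mul(0, r) = 0)
Mul(Mul(Add(Mul(Add(0, -5), 4), 4), M), Function('f')(5)) = Mul(Mul(Add(Mul(Add(0, -5), 4), 4), 25), 0) = Mul(Mul(Add(Mul(-5, 4), 4), 25), 0) = Mul(Mul(Add(-20, 4), 25), 0) = Mul(Mul(-16, 25), 0) = Mul(-400, 0) = 0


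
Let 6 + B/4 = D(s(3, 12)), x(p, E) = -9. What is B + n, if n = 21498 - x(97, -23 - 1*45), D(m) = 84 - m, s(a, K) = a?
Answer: 21807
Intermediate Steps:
B = 300 (B = -24 + 4*(84 - 1*3) = -24 + 4*(84 - 3) = -24 + 4*81 = -24 + 324 = 300)
n = 21507 (n = 21498 - 1*(-9) = 21498 + 9 = 21507)
B + n = 300 + 21507 = 21807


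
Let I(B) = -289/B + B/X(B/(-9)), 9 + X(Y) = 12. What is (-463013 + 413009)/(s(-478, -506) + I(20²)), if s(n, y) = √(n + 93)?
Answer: -9548743838400/25877711689 + 72005760000*I*√385/25877711689 ≈ -369.0 + 54.597*I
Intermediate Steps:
X(Y) = 3 (X(Y) = -9 + 12 = 3)
I(B) = -289/B + B/3
s(n, y) = √(93 + n)
(-463013 + 413009)/(s(-478, -506) + I(20²)) = (-463013 + 413009)/(√(93 - 478) + (-289/(20²) + (⅓)*20²)) = -50004/(√(-385) + (-289/400 + (⅓)*400)) = -50004/(I*√385 + (-289*1/400 + 400/3)) = -50004/(I*√385 + (-289/400 + 400/3)) = -50004/(I*√385 + 159133/1200) = -50004/(159133/1200 + I*√385)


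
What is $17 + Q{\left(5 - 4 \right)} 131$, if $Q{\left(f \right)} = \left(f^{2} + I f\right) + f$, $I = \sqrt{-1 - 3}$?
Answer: $279 + 262 i \approx 279.0 + 262.0 i$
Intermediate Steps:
$I = 2 i$ ($I = \sqrt{-4} = 2 i \approx 2.0 i$)
$Q{\left(f \right)} = f + f^{2} + 2 i f$ ($Q{\left(f \right)} = \left(f^{2} + 2 i f\right) + f = f + f^{2} + 2 i f$)
$17 + Q{\left(5 - 4 \right)} 131 = 17 + \left(5 - 4\right) \left(1 + \left(5 - 4\right) + 2 i\right) 131 = 17 + 1 \left(1 + 1 + 2 i\right) 131 = 17 + 1 \left(2 + 2 i\right) 131 = 17 + \left(2 + 2 i\right) 131 = 17 + \left(262 + 262 i\right) = 279 + 262 i$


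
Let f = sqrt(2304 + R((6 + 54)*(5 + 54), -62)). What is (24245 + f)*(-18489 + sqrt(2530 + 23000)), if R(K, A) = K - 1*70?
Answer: -(18489 - sqrt(25530))*(24245 + sqrt(5774)) ≈ -4.4578e+8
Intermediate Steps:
R(K, A) = -70 + K (R(K, A) = K - 70 = -70 + K)
f = sqrt(5774) (f = sqrt(2304 + (-70 + (6 + 54)*(5 + 54))) = sqrt(2304 + (-70 + 60*59)) = sqrt(2304 + (-70 + 3540)) = sqrt(2304 + 3470) = sqrt(5774) ≈ 75.987)
(24245 + f)*(-18489 + sqrt(2530 + 23000)) = (24245 + sqrt(5774))*(-18489 + sqrt(2530 + 23000)) = (24245 + sqrt(5774))*(-18489 + sqrt(25530)) = (-18489 + sqrt(25530))*(24245 + sqrt(5774))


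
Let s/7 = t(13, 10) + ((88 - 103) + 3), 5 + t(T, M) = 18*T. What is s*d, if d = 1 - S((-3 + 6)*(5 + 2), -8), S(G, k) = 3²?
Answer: -12152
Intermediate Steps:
t(T, M) = -5 + 18*T
S(G, k) = 9
s = 1519 (s = 7*((-5 + 18*13) + ((88 - 103) + 3)) = 7*((-5 + 234) + (-15 + 3)) = 7*(229 - 12) = 7*217 = 1519)
d = -8 (d = 1 - 1*9 = 1 - 9 = -8)
s*d = 1519*(-8) = -12152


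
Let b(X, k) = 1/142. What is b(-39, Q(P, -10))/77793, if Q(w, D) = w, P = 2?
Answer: 1/11046606 ≈ 9.0526e-8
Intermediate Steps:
b(X, k) = 1/142
b(-39, Q(P, -10))/77793 = (1/142)/77793 = (1/142)*(1/77793) = 1/11046606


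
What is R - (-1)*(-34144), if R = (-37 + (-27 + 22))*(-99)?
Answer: -29986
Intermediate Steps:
R = 4158 (R = (-37 - 5)*(-99) = -42*(-99) = 4158)
R - (-1)*(-34144) = 4158 - (-1)*(-34144) = 4158 - 1*34144 = 4158 - 34144 = -29986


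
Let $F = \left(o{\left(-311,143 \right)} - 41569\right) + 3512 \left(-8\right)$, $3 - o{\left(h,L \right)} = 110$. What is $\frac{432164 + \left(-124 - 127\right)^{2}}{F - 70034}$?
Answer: $- \frac{165055}{46602} \approx -3.5418$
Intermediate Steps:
$o{\left(h,L \right)} = -107$ ($o{\left(h,L \right)} = 3 - 110 = -107$)
$F = -69772$ ($F = \left(-107 - 41569\right) + 3512 \left(-8\right) = -41676 - 28096 = -69772$)
$\frac{432164 + \left(-124 - 127\right)^{2}}{F - 70034} = \frac{432164 + \left(-124 - 127\right)^{2}}{-69772 - 70034} = \frac{432164 + \left(-251\right)^{2}}{-139806} = \left(432164 + 63001\right) \left(- \frac{1}{139806}\right) = 495165 \left(- \frac{1}{139806}\right) = - \frac{165055}{46602}$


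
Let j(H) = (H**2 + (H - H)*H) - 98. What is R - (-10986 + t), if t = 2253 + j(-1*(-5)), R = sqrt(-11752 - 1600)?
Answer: 8806 + 2*I*sqrt(3338) ≈ 8806.0 + 115.55*I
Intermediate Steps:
R = 2*I*sqrt(3338) (R = sqrt(-13352) = 2*I*sqrt(3338) ≈ 115.55*I)
j(H) = -98 + H**2 (j(H) = (H**2 + 0*H) - 98 = (H**2 + 0) - 98 = H**2 - 98 = -98 + H**2)
t = 2180 (t = 2253 + (-98 + (-1*(-5))**2) = 2253 + (-98 + 5**2) = 2253 + (-98 + 25) = 2253 - 73 = 2180)
R - (-10986 + t) = 2*I*sqrt(3338) - (-10986 + 2180) = 2*I*sqrt(3338) - 1*(-8806) = 2*I*sqrt(3338) + 8806 = 8806 + 2*I*sqrt(3338)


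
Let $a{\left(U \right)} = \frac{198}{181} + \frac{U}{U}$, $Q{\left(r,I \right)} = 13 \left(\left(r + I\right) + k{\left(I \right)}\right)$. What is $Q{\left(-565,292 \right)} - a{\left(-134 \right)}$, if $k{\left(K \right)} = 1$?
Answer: $- \frac{640395}{181} \approx -3538.1$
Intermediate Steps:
$Q{\left(r,I \right)} = 13 + 13 I + 13 r$ ($Q{\left(r,I \right)} = 13 \left(\left(r + I\right) + 1\right) = 13 \left(\left(I + r\right) + 1\right) = 13 \left(1 + I + r\right) = 13 + 13 I + 13 r$)
$a{\left(U \right)} = \frac{379}{181}$ ($a{\left(U \right)} = 198 \cdot \frac{1}{181} + 1 = \frac{198}{181} + 1 = \frac{379}{181}$)
$Q{\left(-565,292 \right)} - a{\left(-134 \right)} = \left(13 + 13 \cdot 292 + 13 \left(-565\right)\right) - \frac{379}{181} = \left(13 + 3796 - 7345\right) - \frac{379}{181} = -3536 - \frac{379}{181} = - \frac{640395}{181}$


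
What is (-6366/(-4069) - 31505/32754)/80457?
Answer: 80318119/10722989223882 ≈ 7.4903e-6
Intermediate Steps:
(-6366/(-4069) - 31505/32754)/80457 = (-6366*(-1/4069) - 31505*1/32754)*(1/80457) = (6366/4069 - 31505/32754)*(1/80457) = (80318119/133276026)*(1/80457) = 80318119/10722989223882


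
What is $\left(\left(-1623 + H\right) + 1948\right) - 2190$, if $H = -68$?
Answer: $-1933$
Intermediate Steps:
$\left(\left(-1623 + H\right) + 1948\right) - 2190 = \left(\left(-1623 - 68\right) + 1948\right) - 2190 = \left(-1691 + 1948\right) - 2190 = 257 - 2190 = -1933$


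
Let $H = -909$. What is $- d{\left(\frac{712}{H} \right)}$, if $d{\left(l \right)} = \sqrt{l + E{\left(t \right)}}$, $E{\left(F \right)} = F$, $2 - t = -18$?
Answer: $- \frac{2 \sqrt{441067}}{303} \approx -4.3837$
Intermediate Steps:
$t = 20$ ($t = 2 - -18 = 2 + 18 = 20$)
$d{\left(l \right)} = \sqrt{20 + l}$ ($d{\left(l \right)} = \sqrt{l + 20} = \sqrt{20 + l}$)
$- d{\left(\frac{712}{H} \right)} = - \sqrt{20 + \frac{712}{-909}} = - \sqrt{20 + 712 \left(- \frac{1}{909}\right)} = - \sqrt{20 - \frac{712}{909}} = - \sqrt{\frac{17468}{909}} = - \frac{2 \sqrt{441067}}{303}$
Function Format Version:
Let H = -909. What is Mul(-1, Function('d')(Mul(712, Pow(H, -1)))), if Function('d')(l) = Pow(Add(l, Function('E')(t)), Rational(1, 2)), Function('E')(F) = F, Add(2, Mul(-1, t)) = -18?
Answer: Mul(Rational(-2, 303), Pow(441067, Rational(1, 2))) ≈ -4.3837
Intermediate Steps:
t = 20 (t = Add(2, Mul(-1, -18)) = Add(2, 18) = 20)
Function('d')(l) = Pow(Add(20, l), Rational(1, 2)) (Function('d')(l) = Pow(Add(l, 20), Rational(1, 2)) = Pow(Add(20, l), Rational(1, 2)))
Mul(-1, Function('d')(Mul(712, Pow(H, -1)))) = Mul(-1, Pow(Add(20, Mul(712, Pow(-909, -1))), Rational(1, 2))) = Mul(-1, Pow(Add(20, Mul(712, Rational(-1, 909))), Rational(1, 2))) = Mul(-1, Pow(Add(20, Rational(-712, 909)), Rational(1, 2))) = Mul(-1, Pow(Rational(17468, 909), Rational(1, 2))) = Mul(-1, Mul(Rational(2, 303), Pow(441067, Rational(1, 2)))) = Mul(Rational(-2, 303), Pow(441067, Rational(1, 2)))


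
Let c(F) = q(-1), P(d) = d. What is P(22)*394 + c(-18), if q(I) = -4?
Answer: 8664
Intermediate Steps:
c(F) = -4
P(22)*394 + c(-18) = 22*394 - 4 = 8668 - 4 = 8664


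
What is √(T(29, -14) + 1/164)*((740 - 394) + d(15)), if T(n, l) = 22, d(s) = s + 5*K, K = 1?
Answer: 549*√16441/41 ≈ 1716.9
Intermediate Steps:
d(s) = 5 + s (d(s) = s + 5*1 = s + 5 = 5 + s)
√(T(29, -14) + 1/164)*((740 - 394) + d(15)) = √(22 + 1/164)*((740 - 394) + (5 + 15)) = √(22 + 1/164)*(346 + 20) = √(3609/164)*366 = (3*√16441/82)*366 = 549*√16441/41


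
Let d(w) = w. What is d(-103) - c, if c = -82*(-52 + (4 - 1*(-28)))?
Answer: -1743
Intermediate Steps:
c = 1640 (c = -82*(-52 + (4 + 28)) = -82*(-52 + 32) = -82*(-20) = 1640)
d(-103) - c = -103 - 1*1640 = -103 - 1640 = -1743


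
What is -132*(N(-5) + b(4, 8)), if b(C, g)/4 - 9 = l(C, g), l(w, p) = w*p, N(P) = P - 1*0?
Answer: -20988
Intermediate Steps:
N(P) = P (N(P) = P + 0 = P)
l(w, p) = p*w
b(C, g) = 36 + 4*C*g (b(C, g) = 36 + 4*(g*C) = 36 + 4*(C*g) = 36 + 4*C*g)
-132*(N(-5) + b(4, 8)) = -132*(-5 + (36 + 4*4*8)) = -132*(-5 + (36 + 128)) = -132*(-5 + 164) = -132*159 = -20988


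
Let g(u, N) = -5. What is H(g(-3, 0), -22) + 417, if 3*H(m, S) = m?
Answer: 1246/3 ≈ 415.33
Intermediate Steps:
H(m, S) = m/3
H(g(-3, 0), -22) + 417 = (⅓)*(-5) + 417 = -5/3 + 417 = 1246/3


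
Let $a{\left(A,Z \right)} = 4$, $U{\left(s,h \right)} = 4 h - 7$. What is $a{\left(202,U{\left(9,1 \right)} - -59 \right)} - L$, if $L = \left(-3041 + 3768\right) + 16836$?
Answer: $-17559$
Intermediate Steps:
$U{\left(s,h \right)} = -7 + 4 h$
$L = 17563$ ($L = 727 + 16836 = 17563$)
$a{\left(202,U{\left(9,1 \right)} - -59 \right)} - L = 4 - 17563 = -17559$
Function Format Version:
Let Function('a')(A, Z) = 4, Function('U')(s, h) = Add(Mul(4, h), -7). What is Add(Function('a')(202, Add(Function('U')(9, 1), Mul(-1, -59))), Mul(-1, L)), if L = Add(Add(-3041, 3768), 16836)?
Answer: -17559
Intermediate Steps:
Function('U')(s, h) = Add(-7, Mul(4, h))
L = 17563 (L = Add(727, 16836) = 17563)
Add(Function('a')(202, Add(Function('U')(9, 1), Mul(-1, -59))), Mul(-1, L)) = Add(4, Mul(-1, 17563)) = Add(4, -17563) = -17559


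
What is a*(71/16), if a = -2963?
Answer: -210373/16 ≈ -13148.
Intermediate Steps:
a*(71/16) = -210373/16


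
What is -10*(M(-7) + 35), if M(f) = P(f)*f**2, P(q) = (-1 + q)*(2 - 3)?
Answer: -4270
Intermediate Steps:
P(q) = 1 - q (P(q) = (-1 + q)*(-1) = 1 - q)
M(f) = f**2*(1 - f) (M(f) = (1 - f)*f**2 = f**2*(1 - f))
-10*(M(-7) + 35) = -10*((-7)**2*(1 - 1*(-7)) + 35) = -10*(49*(1 + 7) + 35) = -10*(49*8 + 35) = -10*(392 + 35) = -10*427 = -4270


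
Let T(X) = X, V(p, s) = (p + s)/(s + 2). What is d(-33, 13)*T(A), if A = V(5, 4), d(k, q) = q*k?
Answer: -1287/2 ≈ -643.50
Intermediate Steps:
V(p, s) = (p + s)/(2 + s)
d(k, q) = k*q
A = 3/2 (A = (5 + 4)/(2 + 4) = 9/6 = (1/6)*9 = 3/2 ≈ 1.5000)
d(-33, 13)*T(A) = -33*13*(3/2) = -429*3/2 = -1287/2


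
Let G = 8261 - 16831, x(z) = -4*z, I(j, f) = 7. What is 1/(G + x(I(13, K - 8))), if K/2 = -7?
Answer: -1/8598 ≈ -0.00011631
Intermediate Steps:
K = -14 (K = 2*(-7) = -14)
G = -8570
1/(G + x(I(13, K - 8))) = 1/(-8570 - 4*7) = 1/(-8570 - 28) = 1/(-8598) = -1/8598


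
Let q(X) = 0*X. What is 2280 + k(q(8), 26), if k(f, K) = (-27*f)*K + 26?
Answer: 2306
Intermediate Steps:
q(X) = 0
k(f, K) = 26 - 27*K*f (k(f, K) = -27*K*f + 26 = 26 - 27*K*f)
2280 + k(q(8), 26) = 2280 + (26 - 27*26*0) = 2280 + (26 + 0) = 2280 + 26 = 2306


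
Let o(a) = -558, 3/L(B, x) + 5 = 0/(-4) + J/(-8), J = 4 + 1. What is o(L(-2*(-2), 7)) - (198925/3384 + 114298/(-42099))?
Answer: -29160707357/47487672 ≈ -614.07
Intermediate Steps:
J = 5
L(B, x) = -8/15 (L(B, x) = 3/(-5 + (0/(-4) + 5/(-8))) = 3/(-5 + (0*(-¼) + 5*(-⅛))) = 3/(-5 + (0 - 5/8)) = 3/(-5 - 5/8) = 3/(-45/8) = 3*(-8/45) = -8/15)
o(L(-2*(-2), 7)) - (198925/3384 + 114298/(-42099)) = -558 - (198925/3384 + 114298/(-42099)) = -558 - (198925*(1/3384) + 114298*(-1/42099)) = -558 - (198925/3384 - 114298/42099) = -558 - 1*2662586381/47487672 = -558 - 2662586381/47487672 = -29160707357/47487672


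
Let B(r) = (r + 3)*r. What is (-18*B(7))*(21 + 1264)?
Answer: -1619100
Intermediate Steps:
B(r) = r*(3 + r) (B(r) = (3 + r)*r = r*(3 + r))
(-18*B(7))*(21 + 1264) = (-126*(3 + 7))*(21 + 1264) = -126*10*1285 = -18*70*1285 = -1260*1285 = -1619100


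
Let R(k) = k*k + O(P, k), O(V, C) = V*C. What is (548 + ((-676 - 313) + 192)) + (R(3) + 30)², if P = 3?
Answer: 2055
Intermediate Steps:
O(V, C) = C*V
R(k) = k² + 3*k (R(k) = k*k + k*3 = k² + 3*k)
(548 + ((-676 - 313) + 192)) + (R(3) + 30)² = (548 + ((-676 - 313) + 192)) + (3*(3 + 3) + 30)² = (548 + (-989 + 192)) + (3*6 + 30)² = (548 - 797) + (18 + 30)² = -249 + 48² = -249 + 2304 = 2055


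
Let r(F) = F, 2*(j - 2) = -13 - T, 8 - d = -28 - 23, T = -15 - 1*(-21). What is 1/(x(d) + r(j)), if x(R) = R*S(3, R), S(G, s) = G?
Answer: 2/339 ≈ 0.0058997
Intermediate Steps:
T = 6 (T = -15 + 21 = 6)
d = 59 (d = 8 - (-28 - 23) = 8 - 1*(-51) = 8 + 51 = 59)
j = -15/2 (j = 2 + (-13 - 1*6)/2 = 2 + (-13 - 6)/2 = 2 + (1/2)*(-19) = 2 - 19/2 = -15/2 ≈ -7.5000)
x(R) = 3*R (x(R) = R*3 = 3*R)
1/(x(d) + r(j)) = 1/(3*59 - 15/2) = 1/(177 - 15/2) = 1/(339/2) = 2/339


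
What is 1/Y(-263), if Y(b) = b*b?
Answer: 1/69169 ≈ 1.4457e-5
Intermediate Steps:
Y(b) = b**2
1/Y(-263) = 1/((-263)**2) = 1/69169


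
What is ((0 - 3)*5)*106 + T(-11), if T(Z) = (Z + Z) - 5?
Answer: -1617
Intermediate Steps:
T(Z) = -5 + 2*Z (T(Z) = 2*Z - 5 = -5 + 2*Z)
((0 - 3)*5)*106 + T(-11) = ((0 - 3)*5)*106 + (-5 + 2*(-11)) = -3*5*106 + (-5 - 22) = -15*106 - 27 = -1590 - 27 = -1617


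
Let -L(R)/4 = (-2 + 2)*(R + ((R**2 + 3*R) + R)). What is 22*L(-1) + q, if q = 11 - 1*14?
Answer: -3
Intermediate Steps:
L(R) = 0 (L(R) = -4*(-2 + 2)*(R + ((R**2 + 3*R) + R)) = -0*(R + (R**2 + 4*R)) = -0*(R**2 + 5*R) = -4*0 = 0)
q = -3 (q = 11 - 14 = -3)
22*L(-1) + q = 22*0 - 3 = 0 - 3 = -3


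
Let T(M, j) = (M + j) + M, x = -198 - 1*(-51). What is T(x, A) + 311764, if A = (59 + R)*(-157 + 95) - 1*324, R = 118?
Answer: 300172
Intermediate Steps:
x = -147 (x = -198 + 51 = -147)
A = -11298 (A = (59 + 118)*(-157 + 95) - 1*324 = 177*(-62) - 324 = -10974 - 324 = -11298)
T(M, j) = j + 2*M
T(x, A) + 311764 = (-11298 + 2*(-147)) + 311764 = (-11298 - 294) + 311764 = -11592 + 311764 = 300172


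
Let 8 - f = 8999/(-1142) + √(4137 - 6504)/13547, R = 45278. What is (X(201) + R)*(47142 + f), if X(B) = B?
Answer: 2449239664221/1142 - 136437*I*√263/13547 ≈ 2.1447e+9 - 163.33*I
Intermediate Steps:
f = 18135/1142 - 3*I*√263/13547 (f = 8 - (8999/(-1142) + √(4137 - 6504)/13547) = 8 - (8999*(-1/1142) + √(-2367)*(1/13547)) = 8 - (-8999/1142 + (3*I*√263)*(1/13547)) = 8 - (-8999/1142 + 3*I*√263/13547) = 8 + (8999/1142 - 3*I*√263/13547) = 18135/1142 - 3*I*√263/13547 ≈ 15.88 - 0.0035913*I)
(X(201) + R)*(47142 + f) = (201 + 45278)*(47142 + (18135/1142 - 3*I*√263/13547)) = 45479*(53854299/1142 - 3*I*√263/13547) = 2449239664221/1142 - 136437*I*√263/13547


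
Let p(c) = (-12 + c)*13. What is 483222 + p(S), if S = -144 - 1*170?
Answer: 478984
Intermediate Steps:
S = -314 (S = -144 - 170 = -314)
p(c) = -156 + 13*c
483222 + p(S) = 483222 + (-156 + 13*(-314)) = 483222 + (-156 - 4082) = 483222 - 4238 = 478984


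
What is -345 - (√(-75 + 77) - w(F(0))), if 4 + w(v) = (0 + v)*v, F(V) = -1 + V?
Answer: -348 - √2 ≈ -349.41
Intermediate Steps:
w(v) = -4 + v² (w(v) = -4 + (0 + v)*v = -4 + v*v = -4 + v²)
-345 - (√(-75 + 77) - w(F(0))) = -345 - (√(-75 + 77) - (-4 + (-1 + 0)²)) = -345 - (√2 - (-4 + (-1)²)) = -345 - (√2 - (-4 + 1)) = -345 - (√2 - 1*(-3)) = -345 - (√2 + 3) = -345 - (3 + √2) = -345 + (-3 - √2) = -348 - √2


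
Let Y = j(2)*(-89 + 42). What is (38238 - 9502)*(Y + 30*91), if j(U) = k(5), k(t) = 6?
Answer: 70345728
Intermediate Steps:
j(U) = 6
Y = -282 (Y = 6*(-89 + 42) = 6*(-47) = -282)
(38238 - 9502)*(Y + 30*91) = (38238 - 9502)*(-282 + 30*91) = 28736*(-282 + 2730) = 28736*2448 = 70345728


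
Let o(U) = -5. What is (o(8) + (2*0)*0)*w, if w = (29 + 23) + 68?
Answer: -600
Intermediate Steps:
w = 120 (w = 52 + 68 = 120)
(o(8) + (2*0)*0)*w = (-5 + (2*0)*0)*120 = (-5 + 0*0)*120 = (-5 + 0)*120 = -5*120 = -600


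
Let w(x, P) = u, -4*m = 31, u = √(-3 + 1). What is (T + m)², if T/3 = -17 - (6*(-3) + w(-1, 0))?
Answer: 73/16 + 57*I*√2/2 ≈ 4.5625 + 40.305*I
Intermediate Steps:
u = I*√2 (u = √(-2) = I*√2 ≈ 1.4142*I)
m = -31/4 (m = -¼*31 = -31/4 ≈ -7.7500)
w(x, P) = I*√2
T = 3 - 3*I*√2 (T = 3*(-17 - (6*(-3) + I*√2)) = 3*(-17 - (-18 + I*√2)) = 3*(-17 + (18 - I*√2)) = 3*(1 - I*√2) = 3 - 3*I*√2 ≈ 3.0 - 4.2426*I)
(T + m)² = ((3 - 3*I*√2) - 31/4)² = (-19/4 - 3*I*√2)²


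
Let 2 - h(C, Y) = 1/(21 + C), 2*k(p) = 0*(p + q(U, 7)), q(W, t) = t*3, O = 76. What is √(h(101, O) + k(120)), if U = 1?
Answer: 9*√366/122 ≈ 1.4113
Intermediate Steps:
q(W, t) = 3*t
k(p) = 0 (k(p) = (0*(p + 3*7))/2 = (0*(p + 21))/2 = (0*(21 + p))/2 = (½)*0 = 0)
h(C, Y) = 2 - 1/(21 + C)
√(h(101, O) + k(120)) = √((41 + 2*101)/(21 + 101) + 0) = √((41 + 202)/122 + 0) = √((1/122)*243 + 0) = √(243/122 + 0) = √(243/122) = 9*√366/122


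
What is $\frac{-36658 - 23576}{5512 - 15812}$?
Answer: $\frac{30117}{5150} \approx 5.848$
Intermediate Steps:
$\frac{-36658 - 23576}{5512 - 15812} = - \frac{60234}{-10300} = \left(-60234\right) \left(- \frac{1}{10300}\right) = \frac{30117}{5150}$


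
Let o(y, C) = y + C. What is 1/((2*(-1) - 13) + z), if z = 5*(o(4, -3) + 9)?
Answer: 1/35 ≈ 0.028571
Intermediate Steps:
o(y, C) = C + y
z = 50 (z = 5*((-3 + 4) + 9) = 5*(1 + 9) = 5*10 = 50)
1/((2*(-1) - 13) + z) = 1/((2*(-1) - 13) + 50) = 1/((-2 - 13) + 50) = 1/(-15 + 50) = 1/35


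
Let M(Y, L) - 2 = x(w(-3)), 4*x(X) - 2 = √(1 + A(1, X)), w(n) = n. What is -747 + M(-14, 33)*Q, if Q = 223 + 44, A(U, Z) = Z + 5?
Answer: -159/2 + 267*√3/4 ≈ 36.114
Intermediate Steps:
A(U, Z) = 5 + Z
Q = 267
x(X) = ½ + √(6 + X)/4 (x(X) = ½ + √(1 + (5 + X))/4 = ½ + √(6 + X)/4)
M(Y, L) = 5/2 + √3/4 (M(Y, L) = 2 + (½ + √(6 - 3)/4) = 2 + (½ + √3/4) = 5/2 + √3/4)
-747 + M(-14, 33)*Q = -747 + (5/2 + √3/4)*267 = -747 + (1335/2 + 267*√3/4) = -159/2 + 267*√3/4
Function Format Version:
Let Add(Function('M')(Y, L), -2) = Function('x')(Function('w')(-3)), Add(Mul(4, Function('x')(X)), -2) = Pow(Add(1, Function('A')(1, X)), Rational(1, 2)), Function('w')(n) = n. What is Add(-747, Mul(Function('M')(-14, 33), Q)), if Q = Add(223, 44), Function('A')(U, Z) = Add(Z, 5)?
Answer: Add(Rational(-159, 2), Mul(Rational(267, 4), Pow(3, Rational(1, 2)))) ≈ 36.114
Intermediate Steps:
Function('A')(U, Z) = Add(5, Z)
Q = 267
Function('x')(X) = Add(Rational(1, 2), Mul(Rational(1, 4), Pow(Add(6, X), Rational(1, 2)))) (Function('x')(X) = Add(Rational(1, 2), Mul(Rational(1, 4), Pow(Add(1, Add(5, X)), Rational(1, 2)))) = Add(Rational(1, 2), Mul(Rational(1, 4), Pow(Add(6, X), Rational(1, 2)))))
Function('M')(Y, L) = Add(Rational(5, 2), Mul(Rational(1, 4), Pow(3, Rational(1, 2)))) (Function('M')(Y, L) = Add(2, Add(Rational(1, 2), Mul(Rational(1, 4), Pow(Add(6, -3), Rational(1, 2))))) = Add(2, Add(Rational(1, 2), Mul(Rational(1, 4), Pow(3, Rational(1, 2))))) = Add(Rational(5, 2), Mul(Rational(1, 4), Pow(3, Rational(1, 2)))))
Add(-747, Mul(Function('M')(-14, 33), Q)) = Add(-747, Mul(Add(Rational(5, 2), Mul(Rational(1, 4), Pow(3, Rational(1, 2)))), 267)) = Add(-747, Add(Rational(1335, 2), Mul(Rational(267, 4), Pow(3, Rational(1, 2))))) = Add(Rational(-159, 2), Mul(Rational(267, 4), Pow(3, Rational(1, 2))))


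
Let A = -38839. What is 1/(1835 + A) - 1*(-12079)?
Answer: 446971315/37004 ≈ 12079.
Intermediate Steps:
1/(1835 + A) - 1*(-12079) = 1/(1835 - 38839) - 1*(-12079) = 1/(-37004) + 12079 = -1/37004 + 12079 = 446971315/37004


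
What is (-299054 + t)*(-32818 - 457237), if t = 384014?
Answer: -41635072800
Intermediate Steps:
(-299054 + t)*(-32818 - 457237) = (-299054 + 384014)*(-32818 - 457237) = 84960*(-490055) = -41635072800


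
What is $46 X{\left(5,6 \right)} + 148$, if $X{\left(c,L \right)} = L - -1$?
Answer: $470$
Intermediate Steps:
$X{\left(c,L \right)} = 1 + L$ ($X{\left(c,L \right)} = L + 1 = 1 + L$)
$46 X{\left(5,6 \right)} + 148 = 46 \left(1 + 6\right) + 148 = 46 \cdot 7 + 148 = 322 + 148 = 470$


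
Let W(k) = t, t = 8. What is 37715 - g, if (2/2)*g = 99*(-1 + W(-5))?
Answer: 37022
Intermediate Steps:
W(k) = 8
g = 693 (g = 99*(-1 + 8) = 99*7 = 693)
37715 - g = 37715 - 1*693 = 37715 - 693 = 37022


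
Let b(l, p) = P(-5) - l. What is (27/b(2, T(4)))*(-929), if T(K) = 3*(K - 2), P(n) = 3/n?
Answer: 125415/13 ≈ 9647.3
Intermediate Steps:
T(K) = -6 + 3*K (T(K) = 3*(-2 + K) = -6 + 3*K)
b(l, p) = -⅗ - l (b(l, p) = 3/(-5) - l = 3*(-⅕) - l = -⅗ - l)
(27/b(2, T(4)))*(-929) = (27/(-⅗ - 1*2))*(-929) = (27/(-⅗ - 2))*(-929) = (27/(-13/5))*(-929) = (27*(-5/13))*(-929) = -135/13*(-929) = 125415/13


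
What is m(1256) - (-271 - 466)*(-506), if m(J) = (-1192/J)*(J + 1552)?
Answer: -58967146/157 ≈ -3.7559e+5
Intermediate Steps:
m(J) = -1192*(1552 + J)/J (m(J) = (-1192/J)*(1552 + J) = -1192*(1552 + J)/J)
m(1256) - (-271 - 466)*(-506) = (-1192 - 1849984/1256) - (-271 - 466)*(-506) = (-1192 - 1849984*1/1256) - (-737)*(-506) = (-1192 - 231248/157) - 1*372922 = -418392/157 - 372922 = -58967146/157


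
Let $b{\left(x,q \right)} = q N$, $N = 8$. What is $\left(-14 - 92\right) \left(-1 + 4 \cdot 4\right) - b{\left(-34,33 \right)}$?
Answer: $-1854$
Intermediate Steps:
$b{\left(x,q \right)} = 8 q$ ($b{\left(x,q \right)} = q 8 = 8 q$)
$\left(-14 - 92\right) \left(-1 + 4 \cdot 4\right) - b{\left(-34,33 \right)} = \left(-14 - 92\right) \left(-1 + 4 \cdot 4\right) - 8 \cdot 33 = - 106 \left(-1 + 16\right) - 264 = \left(-106\right) 15 - 264 = -1590 - 264 = -1854$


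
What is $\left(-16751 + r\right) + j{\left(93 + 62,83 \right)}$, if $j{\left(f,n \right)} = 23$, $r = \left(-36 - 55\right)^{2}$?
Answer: $-8447$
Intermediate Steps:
$r = 8281$ ($r = \left(-91\right)^{2} = 8281$)
$\left(-16751 + r\right) + j{\left(93 + 62,83 \right)} = \left(-16751 + 8281\right) + 23 = -8470 + 23 = -8447$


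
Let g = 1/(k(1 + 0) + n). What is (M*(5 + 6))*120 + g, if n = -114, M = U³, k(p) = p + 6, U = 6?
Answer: 30507839/107 ≈ 2.8512e+5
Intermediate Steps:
k(p) = 6 + p
M = 216 (M = 6³ = 216)
g = -1/107 (g = 1/((6 + (1 + 0)) - 114) = 1/((6 + 1) - 114) = 1/(7 - 114) = 1/(-107) = -1/107 ≈ -0.0093458)
(M*(5 + 6))*120 + g = (216*(5 + 6))*120 - 1/107 = (216*11)*120 - 1/107 = 2376*120 - 1/107 = 285120 - 1/107 = 30507839/107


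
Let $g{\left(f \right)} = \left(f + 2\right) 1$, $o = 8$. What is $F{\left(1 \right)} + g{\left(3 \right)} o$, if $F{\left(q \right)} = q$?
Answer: $41$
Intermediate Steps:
$g{\left(f \right)} = 2 + f$ ($g{\left(f \right)} = \left(2 + f\right) 1 = 2 + f$)
$F{\left(1 \right)} + g{\left(3 \right)} o = 1 + \left(2 + 3\right) 8 = 1 + 5 \cdot 8 = 1 + 40 = 41$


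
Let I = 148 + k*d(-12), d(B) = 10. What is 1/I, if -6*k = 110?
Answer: -3/106 ≈ -0.028302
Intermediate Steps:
k = -55/3 (k = -⅙*110 = -55/3 ≈ -18.333)
I = -106/3 (I = 148 - 55/3*10 = 148 - 550/3 = -106/3 ≈ -35.333)
1/I = 1/(-106/3) = -3/106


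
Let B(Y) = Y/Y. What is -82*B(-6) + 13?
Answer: -69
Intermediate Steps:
B(Y) = 1
-82*B(-6) + 13 = -82*1 + 13 = -82 + 13 = -69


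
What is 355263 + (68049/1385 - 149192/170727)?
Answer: 84015797059088/236456895 ≈ 3.5531e+5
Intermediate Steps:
355263 + (68049/1385 - 149192/170727) = 355263 + 11411170703/236456895 = 84015797059088/236456895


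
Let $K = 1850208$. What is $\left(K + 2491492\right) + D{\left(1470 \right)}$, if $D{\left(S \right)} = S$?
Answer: $4343170$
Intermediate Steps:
$\left(K + 2491492\right) + D{\left(1470 \right)} = \left(1850208 + 2491492\right) + 1470 = 4341700 + 1470 = 4343170$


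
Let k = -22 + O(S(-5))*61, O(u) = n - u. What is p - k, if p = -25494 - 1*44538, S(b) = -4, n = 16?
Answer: -71230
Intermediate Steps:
O(u) = 16 - u
p = -70032 (p = -25494 - 44538 = -70032)
k = 1198 (k = -22 + (16 - 1*(-4))*61 = -22 + (16 + 4)*61 = -22 + 20*61 = -22 + 1220 = 1198)
p - k = -70032 - 1*1198 = -70032 - 1198 = -71230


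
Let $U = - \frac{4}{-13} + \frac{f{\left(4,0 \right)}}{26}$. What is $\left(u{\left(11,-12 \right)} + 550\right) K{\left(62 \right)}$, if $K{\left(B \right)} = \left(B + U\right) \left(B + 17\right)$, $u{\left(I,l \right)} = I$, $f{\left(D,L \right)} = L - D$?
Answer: $\frac{35809752}{13} \approx 2.7546 \cdot 10^{6}$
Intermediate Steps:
$U = \frac{2}{13}$ ($U = - \frac{4}{-13} + \frac{0 - 4}{26} = \left(-4\right) \left(- \frac{1}{13}\right) + \left(0 - 4\right) \frac{1}{26} = \frac{4}{13} - \frac{2}{13} = \frac{2}{13} \approx 0.15385$)
$K{\left(B \right)} = \left(17 + B\right) \left(\frac{2}{13} + B\right)$ ($K{\left(B \right)} = \left(B + \frac{2}{13}\right) \left(B + 17\right) = \left(\frac{2}{13} + B\right) \left(17 + B\right) = \left(17 + B\right) \left(\frac{2}{13} + B\right)$)
$\left(u{\left(11,-12 \right)} + 550\right) K{\left(62 \right)} = \left(11 + 550\right) \left(\frac{34}{13} + 62^{2} + \frac{223}{13} \cdot 62\right) = 561 \left(\frac{34}{13} + 3844 + \frac{13826}{13}\right) = 561 \cdot \frac{63832}{13} = \frac{35809752}{13}$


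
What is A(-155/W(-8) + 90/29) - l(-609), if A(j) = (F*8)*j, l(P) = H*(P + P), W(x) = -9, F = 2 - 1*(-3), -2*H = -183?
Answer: 29299867/261 ≈ 1.1226e+5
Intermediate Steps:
H = 183/2 (H = -½*(-183) = 183/2 ≈ 91.500)
F = 5 (F = 2 + 3 = 5)
l(P) = 183*P (l(P) = 183*(P + P)/2 = 183*(2*P)/2 = 183*P)
A(j) = 40*j (A(j) = (5*8)*j = 40*j)
A(-155/W(-8) + 90/29) - l(-609) = 40*(-155/(-9) + 90/29) - 183*(-609) = 40*(-155*(-⅑) + 90*(1/29)) - 1*(-111447) = 40*(155/9 + 90/29) + 111447 = 40*(5305/261) + 111447 = 212200/261 + 111447 = 29299867/261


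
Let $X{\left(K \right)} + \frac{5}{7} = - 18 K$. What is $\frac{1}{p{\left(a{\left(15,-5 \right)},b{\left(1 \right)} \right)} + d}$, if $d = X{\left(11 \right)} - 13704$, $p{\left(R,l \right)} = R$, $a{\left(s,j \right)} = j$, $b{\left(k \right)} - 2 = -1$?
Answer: $- \frac{7}{97354} \approx -7.1903 \cdot 10^{-5}$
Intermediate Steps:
$b{\left(k \right)} = 1$ ($b{\left(k \right)} = 2 - 1 = 1$)
$X{\left(K \right)} = - \frac{5}{7} - 18 K$
$d = - \frac{97319}{7}$ ($d = \left(- \frac{5}{7} - 198\right) - 13704 = - \frac{1391}{7} - 13704 = - \frac{97319}{7} \approx -13903.0$)
$\frac{1}{p{\left(a{\left(15,-5 \right)},b{\left(1 \right)} \right)} + d} = \frac{1}{-5 - \frac{97319}{7}} = \frac{1}{- \frac{97354}{7}} = - \frac{7}{97354}$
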